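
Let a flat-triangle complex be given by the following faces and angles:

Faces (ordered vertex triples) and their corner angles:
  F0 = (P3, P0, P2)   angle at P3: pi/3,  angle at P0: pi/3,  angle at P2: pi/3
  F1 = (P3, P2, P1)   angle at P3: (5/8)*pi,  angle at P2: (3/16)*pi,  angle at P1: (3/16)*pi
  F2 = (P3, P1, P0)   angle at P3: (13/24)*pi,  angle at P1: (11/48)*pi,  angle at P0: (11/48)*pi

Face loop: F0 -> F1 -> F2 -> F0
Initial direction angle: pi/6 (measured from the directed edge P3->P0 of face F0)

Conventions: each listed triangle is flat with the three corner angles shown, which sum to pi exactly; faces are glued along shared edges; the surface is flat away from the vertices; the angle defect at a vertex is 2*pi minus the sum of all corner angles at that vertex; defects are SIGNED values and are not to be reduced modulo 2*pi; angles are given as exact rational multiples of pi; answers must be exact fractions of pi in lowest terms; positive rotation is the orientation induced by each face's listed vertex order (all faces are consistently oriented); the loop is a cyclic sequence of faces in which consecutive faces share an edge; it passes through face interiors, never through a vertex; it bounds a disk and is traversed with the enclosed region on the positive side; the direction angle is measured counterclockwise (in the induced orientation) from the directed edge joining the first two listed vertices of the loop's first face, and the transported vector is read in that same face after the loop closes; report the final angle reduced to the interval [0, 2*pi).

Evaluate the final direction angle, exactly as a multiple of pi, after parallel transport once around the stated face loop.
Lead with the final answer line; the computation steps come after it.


Answer: final direction angle = (2/3)*pi

enclosed vertex P3: corner angles sum to (3/2)*pi, defect = 2*pi - (3/2)*pi = pi/2
summing the enclosed defects onto the initial angle, mod 2*pi in the induced orientation:
final angle = pi/6 + pi/2 = (2/3)*pi (mod 2*pi)


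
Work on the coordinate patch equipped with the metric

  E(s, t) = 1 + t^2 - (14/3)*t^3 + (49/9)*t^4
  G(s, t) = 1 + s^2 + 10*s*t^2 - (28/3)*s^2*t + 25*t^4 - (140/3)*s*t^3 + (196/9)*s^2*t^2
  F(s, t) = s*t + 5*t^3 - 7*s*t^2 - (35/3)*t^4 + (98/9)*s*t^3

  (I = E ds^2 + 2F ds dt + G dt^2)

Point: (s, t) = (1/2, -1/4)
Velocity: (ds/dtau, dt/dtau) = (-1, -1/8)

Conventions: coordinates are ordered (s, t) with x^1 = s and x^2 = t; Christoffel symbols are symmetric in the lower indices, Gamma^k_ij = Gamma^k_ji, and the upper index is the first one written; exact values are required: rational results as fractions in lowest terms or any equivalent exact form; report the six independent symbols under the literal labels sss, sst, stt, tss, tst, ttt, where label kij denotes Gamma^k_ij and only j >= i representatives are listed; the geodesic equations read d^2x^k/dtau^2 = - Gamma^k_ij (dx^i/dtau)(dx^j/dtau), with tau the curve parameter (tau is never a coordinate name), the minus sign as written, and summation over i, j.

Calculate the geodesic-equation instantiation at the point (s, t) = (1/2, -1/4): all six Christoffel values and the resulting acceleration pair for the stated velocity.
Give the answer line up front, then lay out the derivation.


Answer: Gamma_sss = 0, Gamma_sst = -988/3577, Gamma_stt = 2204/3577, Gamma_tss = 0, Gamma_tst = 3484/3577, Gamma_ttt = -7772/3577; accelerations (d^2s/dtau^2, d^2t/dtau^2) = (3401/57232, -11993/57232)

E = 2665/2304, F = -1273/2304, G = 6793/2304 at the point
E_s = 0, E_t = -247/144, F_s = -247/288, F_t = 79/16, G_s = 871/144, G_t = -1943/144
EG - F^2 = 3577/1152;  g^inv = (1152/3577) * [[6793/2304, 1273/2304], [1273/2304, 2665/2304]]
first-kind symbols [ij,l] = (1/2)(d_i g_jl + d_j g_il - d_l g_ij): [ss,s] = E_s/2 = 0, [ss,t] = F_s - E_t/2 = 0, [st,s] = E_t/2 = -247/288, [st,t] = G_s/2 = 871/288, [tt,s] = F_t - G_s/2 = 551/288, [tt,t] = G_t/2 = -1943/288
Gamma^s_ij = (G*[ij,s] - F*[ij,t])/(EG - F^2), Gamma^t_ij = (E*[ij,t] - F*[ij,s])/(EG - F^2)
Gamma_sss = 0, Gamma_sst = -988/3577, Gamma_stt = 2204/3577, Gamma_tss = 0, Gamma_tst = 3484/3577, Gamma_ttt = -7772/3577
d^2s/dtau^2 = -(Gamma_sss*(-1)^2 + 2*Gamma_sst*(-1)*(-1/8) + Gamma_stt*(-1/8)^2) = 3401/57232
d^2t/dtau^2 = -(Gamma_tss*(-1)^2 + 2*Gamma_tst*(-1)*(-1/8) + Gamma_ttt*(-1/8)^2) = -11993/57232


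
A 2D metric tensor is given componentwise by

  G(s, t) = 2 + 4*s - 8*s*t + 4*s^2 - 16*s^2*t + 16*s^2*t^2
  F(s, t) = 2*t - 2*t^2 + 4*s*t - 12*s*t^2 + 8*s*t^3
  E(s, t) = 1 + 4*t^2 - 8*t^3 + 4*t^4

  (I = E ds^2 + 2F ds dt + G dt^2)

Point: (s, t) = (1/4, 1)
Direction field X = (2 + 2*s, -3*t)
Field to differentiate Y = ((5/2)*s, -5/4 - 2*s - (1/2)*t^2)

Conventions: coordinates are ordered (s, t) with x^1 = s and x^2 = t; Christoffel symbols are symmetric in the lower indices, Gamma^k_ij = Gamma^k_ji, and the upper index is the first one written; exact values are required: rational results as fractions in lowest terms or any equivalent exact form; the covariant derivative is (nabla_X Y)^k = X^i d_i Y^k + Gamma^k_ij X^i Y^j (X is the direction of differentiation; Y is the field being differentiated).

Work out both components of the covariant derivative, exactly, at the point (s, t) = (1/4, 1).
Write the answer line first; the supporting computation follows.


Answer: (nabla_X Y)^s = 25/4, (nabla_X Y)^t = 13/10

E = 1, F = 0, G = 5/4 at the point
E_s = 0, E_t = 0, F_s = 0, F_t = -1, G_s = -2, G_t = -1
EG - F^2 = 5/4;  g^inv = (4/5) * [[5/4, 0], [0, 1]]
first-kind symbols [ij,l] = (1/2)(d_i g_jl + d_j g_il - d_l g_ij): [ss,s] = E_s/2 = 0, [ss,t] = F_s - E_t/2 = 0, [st,s] = E_t/2 = 0, [st,t] = G_s/2 = -1, [tt,s] = F_t - G_s/2 = 0, [tt,t] = G_t/2 = -1/2
Gamma^s_ij = (G*[ij,s] - F*[ij,t])/(EG - F^2), Gamma^t_ij = (E*[ij,t] - F*[ij,s])/(EG - F^2)
Gamma_sss = 0, Gamma_sst = 0, Gamma_stt = 0, Gamma_tss = 0, Gamma_tst = -4/5, Gamma_ttt = -2/5
X = (5/2, -3), Y = (5/8, -9/4) at the point


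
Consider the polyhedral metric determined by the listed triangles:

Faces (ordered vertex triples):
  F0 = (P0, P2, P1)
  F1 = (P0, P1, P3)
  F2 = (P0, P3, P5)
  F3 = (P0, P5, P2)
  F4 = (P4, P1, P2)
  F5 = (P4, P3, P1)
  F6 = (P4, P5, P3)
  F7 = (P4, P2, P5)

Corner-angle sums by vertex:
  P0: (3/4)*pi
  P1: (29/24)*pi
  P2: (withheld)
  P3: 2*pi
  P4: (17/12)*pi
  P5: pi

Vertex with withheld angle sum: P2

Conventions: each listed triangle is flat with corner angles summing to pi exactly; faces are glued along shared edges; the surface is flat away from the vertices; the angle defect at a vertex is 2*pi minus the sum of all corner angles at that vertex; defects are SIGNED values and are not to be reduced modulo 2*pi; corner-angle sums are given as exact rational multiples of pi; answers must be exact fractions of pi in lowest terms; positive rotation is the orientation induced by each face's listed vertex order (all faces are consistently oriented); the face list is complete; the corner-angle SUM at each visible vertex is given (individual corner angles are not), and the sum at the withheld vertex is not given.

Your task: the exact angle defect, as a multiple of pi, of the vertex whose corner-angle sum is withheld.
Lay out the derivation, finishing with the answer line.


V = 6, E = 12, F = 8; chi = V - E + F = 2
Gauss-Bonnet: total defect = 2*pi*chi = 4*pi; visible defects sum to (29/8)*pi

Answer: defect(P2) = (3/8)*pi


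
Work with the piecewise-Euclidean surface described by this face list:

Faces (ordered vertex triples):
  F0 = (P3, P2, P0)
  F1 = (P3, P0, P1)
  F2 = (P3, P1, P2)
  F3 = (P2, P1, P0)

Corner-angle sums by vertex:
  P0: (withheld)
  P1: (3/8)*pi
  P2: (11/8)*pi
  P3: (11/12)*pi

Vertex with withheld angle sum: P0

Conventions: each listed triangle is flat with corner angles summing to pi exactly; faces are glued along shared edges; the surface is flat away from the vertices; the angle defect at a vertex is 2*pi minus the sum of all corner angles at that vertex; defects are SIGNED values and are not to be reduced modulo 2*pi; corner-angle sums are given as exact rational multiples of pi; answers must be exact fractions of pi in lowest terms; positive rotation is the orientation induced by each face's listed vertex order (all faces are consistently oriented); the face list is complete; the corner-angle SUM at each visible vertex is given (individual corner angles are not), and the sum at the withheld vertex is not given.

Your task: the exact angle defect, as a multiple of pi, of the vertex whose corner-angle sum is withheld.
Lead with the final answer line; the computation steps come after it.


Answer: defect(P0) = (2/3)*pi

V = 4, E = 6, F = 4; chi = V - E + F = 2
Gauss-Bonnet: total defect = 2*pi*chi = 4*pi; visible defects sum to (10/3)*pi


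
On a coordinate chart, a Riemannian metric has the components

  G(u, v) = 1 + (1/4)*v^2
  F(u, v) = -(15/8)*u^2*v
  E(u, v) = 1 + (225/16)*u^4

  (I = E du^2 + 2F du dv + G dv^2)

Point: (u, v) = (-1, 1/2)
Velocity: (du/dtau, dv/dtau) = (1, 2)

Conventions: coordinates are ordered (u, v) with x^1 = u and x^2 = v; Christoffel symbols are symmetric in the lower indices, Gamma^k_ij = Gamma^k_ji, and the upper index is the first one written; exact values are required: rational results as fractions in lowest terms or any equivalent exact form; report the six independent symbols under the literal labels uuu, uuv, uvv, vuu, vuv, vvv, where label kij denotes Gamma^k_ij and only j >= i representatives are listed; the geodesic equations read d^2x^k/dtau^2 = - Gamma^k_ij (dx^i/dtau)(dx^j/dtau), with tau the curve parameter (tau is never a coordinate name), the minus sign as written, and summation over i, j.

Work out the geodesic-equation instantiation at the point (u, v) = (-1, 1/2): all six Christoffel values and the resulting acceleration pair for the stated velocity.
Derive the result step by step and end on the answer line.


E = 241/16, F = -15/16, G = 17/16 at the point
E_u = -225/4, E_v = 0, F_u = 15/8, F_v = -15/8, G_u = 0, G_v = 1/4
EG - F^2 = 121/8;  g^inv = (8/121) * [[17/16, 15/16], [15/16, 241/16]]
first-kind symbols [ij,l] = (1/2)(d_i g_jl + d_j g_il - d_l g_ij): [uu,u] = E_u/2 = -225/8, [uu,v] = F_u - E_v/2 = 15/8, [uv,u] = E_v/2 = 0, [uv,v] = G_u/2 = 0, [vv,u] = F_v - G_u/2 = -15/8, [vv,v] = G_v/2 = 1/8
Gamma^u_ij = (G*[ij,u] - F*[ij,v])/(EG - F^2), Gamma^v_ij = (E*[ij,v] - F*[ij,u])/(EG - F^2)
Gamma_uuu = -225/121, Gamma_uuv = 0, Gamma_uvv = -15/121, Gamma_vuu = 15/121, Gamma_vuv = 0, Gamma_vvv = 1/121
d^2u/dtau^2 = -(Gamma_uuu*(1)^2 + 2*Gamma_uuv*(1)*(2) + Gamma_uvv*(2)^2) = 285/121
d^2v/dtau^2 = -(Gamma_vuu*(1)^2 + 2*Gamma_vuv*(1)*(2) + Gamma_vvv*(2)^2) = -19/121

Answer: Gamma_uuu = -225/121, Gamma_uuv = 0, Gamma_uvv = -15/121, Gamma_vuu = 15/121, Gamma_vuv = 0, Gamma_vvv = 1/121; accelerations (d^2u/dtau^2, d^2v/dtau^2) = (285/121, -19/121)


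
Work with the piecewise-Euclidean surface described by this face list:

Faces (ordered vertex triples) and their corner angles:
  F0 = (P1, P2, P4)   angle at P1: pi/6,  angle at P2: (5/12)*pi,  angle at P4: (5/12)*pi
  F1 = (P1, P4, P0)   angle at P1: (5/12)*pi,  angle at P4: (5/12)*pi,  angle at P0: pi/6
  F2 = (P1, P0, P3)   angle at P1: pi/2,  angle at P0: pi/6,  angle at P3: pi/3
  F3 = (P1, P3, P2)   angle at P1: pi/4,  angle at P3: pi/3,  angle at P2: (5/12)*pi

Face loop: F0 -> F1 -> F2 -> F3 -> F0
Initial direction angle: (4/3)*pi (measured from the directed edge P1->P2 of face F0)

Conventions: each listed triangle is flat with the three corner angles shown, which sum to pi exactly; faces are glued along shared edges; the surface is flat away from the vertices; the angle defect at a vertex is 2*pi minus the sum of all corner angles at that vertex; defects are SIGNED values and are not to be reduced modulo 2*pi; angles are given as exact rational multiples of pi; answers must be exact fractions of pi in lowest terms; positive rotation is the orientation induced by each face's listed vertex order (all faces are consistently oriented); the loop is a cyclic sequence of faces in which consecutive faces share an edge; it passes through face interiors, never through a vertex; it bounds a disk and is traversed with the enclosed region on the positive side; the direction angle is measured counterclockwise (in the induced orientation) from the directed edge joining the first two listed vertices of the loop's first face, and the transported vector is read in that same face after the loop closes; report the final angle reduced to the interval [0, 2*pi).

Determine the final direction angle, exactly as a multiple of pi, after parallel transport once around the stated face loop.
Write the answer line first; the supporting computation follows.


Answer: final direction angle = 0

enclosed vertex P1: corner angles sum to (4/3)*pi, defect = 2*pi - (4/3)*pi = (2/3)*pi
holonomy = initial angle + sum of enclosed defects (mod 2*pi), positive in the induced orientation
final angle = (4/3)*pi + (2/3)*pi = 0 (mod 2*pi)


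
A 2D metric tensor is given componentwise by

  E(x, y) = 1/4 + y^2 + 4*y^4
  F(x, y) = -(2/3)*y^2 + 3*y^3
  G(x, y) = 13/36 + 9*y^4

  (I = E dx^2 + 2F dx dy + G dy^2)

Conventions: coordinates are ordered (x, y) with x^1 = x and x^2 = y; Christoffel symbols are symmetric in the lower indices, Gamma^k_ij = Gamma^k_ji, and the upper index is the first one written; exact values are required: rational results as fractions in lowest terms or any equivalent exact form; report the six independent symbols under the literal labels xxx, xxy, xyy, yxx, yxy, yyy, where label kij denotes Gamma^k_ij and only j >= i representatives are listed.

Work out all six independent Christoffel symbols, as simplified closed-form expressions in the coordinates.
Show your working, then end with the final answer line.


E = 1/4 + y^2 + 4*y^4; F = -(2/3)*y^2 + 3*y^3; G = 13/36 + 9*y^4
Gamma^k_ij = (1/2) g^{kl} (d_i g_jl + d_j g_il - d_l g_ij), with g^inv = (1/(EG-F^2)) [[G, -F], [-F, E]]
first partials: E_x = 0, E_y = 2*y + 16*y^3, F_x = 0, F_y = -(4/3)*y + 9*y^2, G_x = 0, G_y = 36*y^3
D = EG - F^2 = 13/144 + (13/36)*y^2 + (13/4)*y^4 + 4*y^5 + 36*y^8
expanded: Gamma^x_xx = (G E_x - 2F F_x + F E_y)/(2D), Gamma^x_xy = (G E_y - F G_x)/(2D), Gamma^x_yy = (2G F_y - G G_x - F G_y)/(2D), Gamma^y_xx = (2E F_x - E E_y - F E_x)/(2D), Gamma^y_xy = (E G_x - F E_y)/(2D), Gamma^y_yy = (E G_y - 2F F_y + F G_x)/(2D); substitute and cancel common factors

Answer: Gamma_xxx = (3456*y^6 - 768*y^5 + 432*y^4 - 96*y^3)/(5184*y^8 + 576*y^5 + 468*y^4 + 52*y^2 + 13), Gamma_xxy = (10368*y^7 + 1296*y^5 + 416*y^3 + 52*y)/(5184*y^8 + 576*y^5 + 468*y^4 + 52*y^2 + 13), Gamma_xyy = (11664*y^6 + 1404*y^2 - 208*y)/(15552*y^8 + 1728*y^5 + 1404*y^4 + 156*y^2 + 39), Gamma_yxx = (-4608*y^7 - 1728*y^5 - 432*y^3 - 36*y)/(5184*y^8 + 576*y^5 + 468*y^4 + 52*y^2 + 13), Gamma_yxy = (-3456*y^6 + 768*y^5 - 432*y^4 + 96*y^3)/(5184*y^8 + 576*y^5 + 468*y^4 + 52*y^2 + 13), Gamma_yyy = (10368*y^7 - 1296*y^5 + 1440*y^4 + 520*y^3)/(5184*y^8 + 576*y^5 + 468*y^4 + 52*y^2 + 13)


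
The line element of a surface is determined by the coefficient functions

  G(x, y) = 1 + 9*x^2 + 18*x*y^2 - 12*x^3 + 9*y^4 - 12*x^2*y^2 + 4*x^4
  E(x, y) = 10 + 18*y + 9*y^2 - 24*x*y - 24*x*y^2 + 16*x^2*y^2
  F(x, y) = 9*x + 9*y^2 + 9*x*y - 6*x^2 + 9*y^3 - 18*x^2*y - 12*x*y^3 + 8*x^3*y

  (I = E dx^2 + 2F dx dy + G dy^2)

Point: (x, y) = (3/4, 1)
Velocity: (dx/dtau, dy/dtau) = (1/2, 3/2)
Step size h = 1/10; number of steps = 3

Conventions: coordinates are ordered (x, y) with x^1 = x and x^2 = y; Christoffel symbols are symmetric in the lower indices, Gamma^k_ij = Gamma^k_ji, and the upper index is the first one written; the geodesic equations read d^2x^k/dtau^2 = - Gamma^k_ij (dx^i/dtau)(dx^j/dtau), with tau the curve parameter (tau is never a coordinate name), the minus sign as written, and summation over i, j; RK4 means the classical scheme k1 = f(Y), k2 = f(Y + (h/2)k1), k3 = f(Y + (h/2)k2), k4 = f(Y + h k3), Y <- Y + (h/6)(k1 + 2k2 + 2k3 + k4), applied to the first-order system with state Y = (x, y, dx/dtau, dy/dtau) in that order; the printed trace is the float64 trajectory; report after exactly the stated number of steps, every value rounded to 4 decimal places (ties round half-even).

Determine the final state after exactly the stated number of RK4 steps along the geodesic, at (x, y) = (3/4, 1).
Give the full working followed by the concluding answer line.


f(Y) = (dx/dtau, dy/dtau, -Gamma^x_ij Y'^i Y'^j, -Gamma^y_ij Y'^i Y'^j) with the Gammas evaluated at the stage position; h = 0.100000; intermediate values shown to 6 dp
step 0: x = 0.7500, y = 1.0000, dx/dtau = 0.5000, dy/dtau = 1.5000
step 1:
  k1: at (x, y) = (0.750000, 1.000000), (dx/dtau, dy/dtau) = (0.500000, 1.500000); Gamma_xxx = -0.444187, Gamma_xxy = 0.000000, Gamma_xyy = 0.666281, Gamma_yxx = -0.610758, Gamma_yxy = 0.000000, Gamma_yyy = 0.916136; k1 = (0.500000, 1.500000, -1.388086, -1.908618)
  k2: at (x, y) = (0.775000, 1.075000), (dx/dtau, dy/dtau) = (0.430596, 1.404569); Gamma_xxx = -0.408594, Gamma_xxy = -0.009502, Gamma_xyy = 0.612890, Gamma_yxx = -0.648470, Gamma_yxy = -0.015081, Gamma_yyy = 0.972705; k2 = (0.430596, 1.404569, -1.121867, -1.780491)
  k3: at (x, y) = (0.771530, 1.070228), (dx/dtau, dy/dtau) = (0.443907, 1.410975); Gamma_xxx = -0.411493, Gamma_xxy = -0.008278, Gamma_xyy = 0.617239, Gamma_yxx = -0.645328, Gamma_yxy = -0.012982, Gamma_yyy = 0.967992; k3 = (0.443907, 1.410975, -1.137376, -1.783702)
  k4: at (x, y) = (0.794391, 1.141098), (dx/dtau, dy/dtau) = (0.386262, 1.321630); Gamma_xxx = -0.374441, Gamma_xxy = -0.014566, Gamma_xyy = 0.561661, Gamma_yxx = -0.672933, Gamma_yxy = -0.026178, Gamma_yyy = 1.009399; k4 = (0.386262, 1.321630, -0.910318, -1.635995)
  Y <- Y + (h/6)(k1 + 2k2 + 2k3 + k4): x = 0.7939, y = 1.1409, dx/dtau = 0.3864, dy/dtau = 1.3221
step 2:
  k1: at (x, y) = (0.793921, 1.140879), (dx/dtau, dy/dtau) = (0.386385, 1.322117); Gamma_xxx = -0.374683, Gamma_xxy = -0.014424, Gamma_xyy = 0.562024, Gamma_yxx = -0.672654, Gamma_yxy = -0.025896, Gamma_yyy = 1.008981; k1 = (0.386385, 1.322117, -0.911739, -1.636812)
  k2: at (x, y) = (0.813240, 1.206984), (dx/dtau, dy/dtau) = (0.340798, 1.240276); Gamma_xxx = -0.339032, Gamma_xxy = -0.017764, Gamma_xyy = 0.508547, Gamma_yxx = -0.690403, Gamma_yxy = -0.036174, Gamma_yyy = 1.035604; k2 = (0.340798, 1.240276, -0.727898, -1.482288)
  k3: at (x, y) = (0.810961, 1.202892), (dx/dtau, dy/dtau) = (0.349990, 1.248002); Gamma_xxx = -0.341638, Gamma_xxy = -0.017314, Gamma_xyy = 0.512457, Gamma_yxx = -0.688962, Gamma_yxy = -0.034916, Gamma_yyy = 1.033444; k3 = (0.349990, 1.248002, -0.741183, -1.494704)
  k4: at (x, y) = (0.828920, 1.265679), (dx/dtau, dy/dtau) = (0.312267, 1.172646); Gamma_xxx = -0.307677, Gamma_xxy = -0.019185, Gamma_xyy = 0.461516, Gamma_yxx = -0.700243, Gamma_yxy = -0.043663, Gamma_yyy = 1.050365; k4 = (0.312267, 1.172646, -0.590578, -1.344098)
  Y <- Y + (h/6)(k1 + 2k2 + 2k3 + k4): x = 0.8286, y = 1.2654, dx/dtau = 0.3124, dy/dtau = 1.1732
step 3:
  k1: at (x, y) = (0.828592, 1.265401), (dx/dtau, dy/dtau) = (0.312377, 1.173202); Gamma_xxx = -0.307922, Gamma_xxy = -0.019124, Gamma_xyy = 0.461883, Gamma_yxx = -0.700092, Gamma_yxy = -0.043481, Gamma_yyy = 1.050137; k1 = (0.312377, 1.173202, -0.591673, -1.345227)
  k2: at (x, y) = (0.844210, 1.324061), (dx/dtau, dy/dtau) = (0.282794, 1.105940); Gamma_xxx = -0.277176, Gamma_xxy = -0.019722, Gamma_xyy = 0.415764, Gamma_yxx = -0.705581, Gamma_yxy = -0.050204, Gamma_yyy = 1.058371; k2 = (0.282794, 1.105940, -0.474020, -1.206668)
  k3: at (x, y) = (0.842731, 1.320698), (dx/dtau, dy/dtau) = (0.288676, 1.112868); Gamma_xxx = -0.279149, Gamma_xxy = -0.019600, Gamma_xyy = 0.418724, Gamma_yxx = -0.705128, Gamma_yxy = -0.049510, Gamma_yyy = 1.057692; k3 = (0.288676, 1.112868, -0.482724, -1.219354)
  k4: at (x, y) = (0.857459, 1.376687), (dx/dtau, dy/dtau) = (0.264105, 1.051266); Gamma_xxx = -0.250822, Gamma_xxy = -0.019578, Gamma_xyy = 0.376233, Gamma_yxx = -0.706948, Gamma_yxy = -0.055182, Gamma_yyy = 1.060422; k4 = (0.264105, 1.051266, -0.387431, -1.091985)
  Y <- Y + (h/6)(k1 + 2k2 + 2k3 + k4): x = 0.8572, y = 1.3764, dx/dtau = 0.2642, dy/dtau = 1.0517

Answer: x = 0.8572, y = 1.3764, dx/dtau = 0.2642, dy/dtau = 1.0517


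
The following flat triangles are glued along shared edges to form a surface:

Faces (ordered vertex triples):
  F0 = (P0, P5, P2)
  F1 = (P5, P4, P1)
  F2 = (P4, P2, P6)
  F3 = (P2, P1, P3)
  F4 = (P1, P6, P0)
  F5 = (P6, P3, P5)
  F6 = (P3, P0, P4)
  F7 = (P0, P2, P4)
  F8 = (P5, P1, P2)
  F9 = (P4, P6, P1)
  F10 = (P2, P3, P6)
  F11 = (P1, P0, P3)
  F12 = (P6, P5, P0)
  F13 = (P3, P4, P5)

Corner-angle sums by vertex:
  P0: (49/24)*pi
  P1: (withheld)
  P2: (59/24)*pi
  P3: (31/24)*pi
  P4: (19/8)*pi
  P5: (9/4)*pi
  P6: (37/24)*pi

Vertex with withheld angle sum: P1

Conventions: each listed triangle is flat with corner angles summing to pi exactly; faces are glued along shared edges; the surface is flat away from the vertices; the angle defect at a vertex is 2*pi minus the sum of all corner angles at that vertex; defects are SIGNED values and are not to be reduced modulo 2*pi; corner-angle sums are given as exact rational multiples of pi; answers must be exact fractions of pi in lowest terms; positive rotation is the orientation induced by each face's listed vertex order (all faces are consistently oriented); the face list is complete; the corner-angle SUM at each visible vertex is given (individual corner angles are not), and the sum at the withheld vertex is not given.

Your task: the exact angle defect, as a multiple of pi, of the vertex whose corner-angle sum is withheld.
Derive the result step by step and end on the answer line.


V = 7, E = 21, F = 14; chi = V - E + F = 0
Gauss-Bonnet: total defect = 2*pi*chi = 0; visible defects sum to pi/24

Answer: defect(P1) = -pi/24


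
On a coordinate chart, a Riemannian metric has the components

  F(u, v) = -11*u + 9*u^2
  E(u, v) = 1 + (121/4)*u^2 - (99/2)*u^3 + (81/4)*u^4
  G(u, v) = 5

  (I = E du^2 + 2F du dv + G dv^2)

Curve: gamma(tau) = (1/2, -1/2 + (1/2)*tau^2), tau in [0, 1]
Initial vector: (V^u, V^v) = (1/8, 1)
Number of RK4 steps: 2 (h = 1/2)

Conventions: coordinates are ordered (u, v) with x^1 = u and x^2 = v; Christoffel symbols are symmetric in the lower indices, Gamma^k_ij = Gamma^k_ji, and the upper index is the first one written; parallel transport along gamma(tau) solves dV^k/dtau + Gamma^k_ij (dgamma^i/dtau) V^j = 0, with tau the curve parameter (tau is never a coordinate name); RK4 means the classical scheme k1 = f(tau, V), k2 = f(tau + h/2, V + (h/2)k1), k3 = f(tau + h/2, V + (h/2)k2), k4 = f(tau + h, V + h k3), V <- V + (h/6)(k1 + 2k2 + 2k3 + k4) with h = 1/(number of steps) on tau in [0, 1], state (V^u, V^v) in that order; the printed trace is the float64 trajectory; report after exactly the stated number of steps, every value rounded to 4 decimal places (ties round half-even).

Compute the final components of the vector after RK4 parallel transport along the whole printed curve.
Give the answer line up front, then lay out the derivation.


Answer: V^u = 0.1250, V^v = 1.0000

gamma'(tau) = (0, tau); f(tau, V)^k = -Gamma^k_ij(gamma(tau)) gamma'^i(tau) V^j; h = 1/2; intermediate values shown to 6 dp
curve data and Christoffel symbols at the stage parameters:
  tau = 0.000000: gamma = (0.500000, -0.500000), gamma' = (0.000000, 0.000000); Gamma_uuu = 0.212679, Gamma_uuv = 0.000000, Gamma_uvv = 0.000000, Gamma_vuu = -0.261759, Gamma_vuv = 0.000000, Gamma_vvv = 0.000000
  tau = 0.250000: gamma = (0.500000, -0.468750), gamma' = (0.000000, 0.250000); Gamma_uuu = 0.212679, Gamma_uuv = 0.000000, Gamma_uvv = 0.000000, Gamma_vuu = -0.261759, Gamma_vuv = 0.000000, Gamma_vvv = 0.000000
  tau = 0.500000: gamma = (0.500000, -0.375000), gamma' = (0.000000, 0.500000); Gamma_uuu = 0.212679, Gamma_uuv = 0.000000, Gamma_uvv = 0.000000, Gamma_vuu = -0.261759, Gamma_vuv = 0.000000, Gamma_vvv = 0.000000
  tau = 0.750000: gamma = (0.500000, -0.218750), gamma' = (0.000000, 0.750000); Gamma_uuu = 0.212679, Gamma_uuv = 0.000000, Gamma_uvv = 0.000000, Gamma_vuu = -0.261759, Gamma_vuv = 0.000000, Gamma_vvv = 0.000000
  tau = 1.000000: gamma = (0.500000, 0.000000), gamma' = (0.000000, 1.000000); Gamma_uuu = 0.212679, Gamma_uuv = 0.000000, Gamma_uvv = 0.000000, Gamma_vuu = -0.261759, Gamma_vuv = 0.000000, Gamma_vvv = 0.000000
step 0: V^u = 0.1250, V^v = 1.0000
step 1: k1 = (0.000000, 0.000000), k2 = (0.000000, 0.000000), k3 = (0.000000, 0.000000), k4 = (0.000000, 0.000000); V <- V + (h/6)(k1 + 2k2 + 2k3 + k4): V^u = 0.1250, V^v = 1.0000
step 2: k1 = (0.000000, 0.000000), k2 = (0.000000, 0.000000), k3 = (0.000000, 0.000000), k4 = (0.000000, 0.000000); V <- V + (h/6)(k1 + 2k2 + 2k3 + k4): V^u = 0.1250, V^v = 1.0000


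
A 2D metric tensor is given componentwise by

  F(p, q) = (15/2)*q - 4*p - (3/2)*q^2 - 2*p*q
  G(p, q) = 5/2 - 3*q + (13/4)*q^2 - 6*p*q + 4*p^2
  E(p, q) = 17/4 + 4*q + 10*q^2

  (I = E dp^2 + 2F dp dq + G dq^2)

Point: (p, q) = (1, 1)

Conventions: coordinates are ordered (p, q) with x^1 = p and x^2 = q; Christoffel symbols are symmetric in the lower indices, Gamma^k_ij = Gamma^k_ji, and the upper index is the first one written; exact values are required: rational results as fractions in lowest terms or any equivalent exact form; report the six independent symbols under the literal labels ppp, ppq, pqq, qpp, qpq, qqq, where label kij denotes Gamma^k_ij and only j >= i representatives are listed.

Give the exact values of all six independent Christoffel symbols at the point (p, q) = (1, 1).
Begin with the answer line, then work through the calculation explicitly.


Answer: Gamma_ppp = 0, Gamma_ppq = 48/73, Gamma_pqq = 6/73, Gamma_qpp = -24, Gamma_qpq = 4/3, Gamma_qqq = -5/3

E = 73/4, F = 0, G = 3/4 at the point
E_p = 0, E_q = 24, F_p = -6, F_q = 5/2, G_p = 2, G_q = -5/2
EG - F^2 = 219/16;  g^inv = (16/219) * [[3/4, 0], [0, 73/4]]
first-kind symbols [ij,l] = (1/2)(d_i g_jl + d_j g_il - d_l g_ij): [pp,p] = E_p/2 = 0, [pp,q] = F_p - E_q/2 = -18, [pq,p] = E_q/2 = 12, [pq,q] = G_p/2 = 1, [qq,p] = F_q - G_p/2 = 3/2, [qq,q] = G_q/2 = -5/4
Gamma^p_ij = (G*[ij,p] - F*[ij,q])/(EG - F^2), Gamma^q_ij = (E*[ij,q] - F*[ij,p])/(EG - F^2)


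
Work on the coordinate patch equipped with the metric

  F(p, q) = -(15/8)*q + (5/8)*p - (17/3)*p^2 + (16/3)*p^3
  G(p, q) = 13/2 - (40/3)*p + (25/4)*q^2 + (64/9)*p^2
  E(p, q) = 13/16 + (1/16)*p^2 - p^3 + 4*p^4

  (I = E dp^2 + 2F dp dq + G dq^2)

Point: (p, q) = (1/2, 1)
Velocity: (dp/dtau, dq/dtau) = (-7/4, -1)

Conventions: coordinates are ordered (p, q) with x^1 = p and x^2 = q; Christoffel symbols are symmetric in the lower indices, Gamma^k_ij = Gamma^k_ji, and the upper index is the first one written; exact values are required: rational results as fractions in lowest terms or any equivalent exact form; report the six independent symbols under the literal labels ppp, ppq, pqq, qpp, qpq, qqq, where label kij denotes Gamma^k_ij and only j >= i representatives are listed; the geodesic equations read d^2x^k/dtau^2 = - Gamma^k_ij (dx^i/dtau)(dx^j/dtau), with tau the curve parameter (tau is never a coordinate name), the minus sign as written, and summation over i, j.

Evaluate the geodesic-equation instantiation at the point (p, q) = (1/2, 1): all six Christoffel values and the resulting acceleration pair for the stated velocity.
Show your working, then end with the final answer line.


E = 61/64, F = -37/16, G = 283/36 at the point
E_p = 21/16, E_q = 0, F_p = -25/24, F_q = -15/8, G_p = -56/9, G_q = 25/2
EG - F^2 = 2471/1152;  g^inv = (1152/2471) * [[283/36, 37/16], [37/16, 61/64]]
first-kind symbols [ij,l] = (1/2)(d_i g_jl + d_j g_il - d_l g_ij): [pp,p] = E_p/2 = 21/32, [pp,q] = F_p - E_q/2 = -25/24, [pq,p] = E_q/2 = 0, [pq,q] = G_p/2 = -28/9, [qq,p] = F_q - G_p/2 = 89/72, [qq,q] = G_q/2 = 25/4
Gamma^p_ij = (G*[ij,p] - F*[ij,q])/(EG - F^2), Gamma^q_ij = (E*[ij,q] - F*[ij,p])/(EG - F^2)
Gamma_ppp = 3168/2471, Gamma_ppq = -1184/353, Gamma_pqq = 250598/22239, Gamma_qpp = 1209/4942, Gamma_qpq = -488/353, Gamma_qqq = 20311/4942
d^2p/dtau^2 = -(Gamma_ppp*(-7/4)^2 + 2*Gamma_ppq*(-7/4)*(-1) + Gamma_pqq*(-1)^2) = -76844/22239
d^2q/dtau^2 = -(Gamma_qpp*(-7/4)^2 + 2*Gamma_qpq*(-7/4)*(-1) + Gamma_qqq*(-1)^2) = -1625/79072

Answer: Gamma_ppp = 3168/2471, Gamma_ppq = -1184/353, Gamma_pqq = 250598/22239, Gamma_qpp = 1209/4942, Gamma_qpq = -488/353, Gamma_qqq = 20311/4942; accelerations (d^2p/dtau^2, d^2q/dtau^2) = (-76844/22239, -1625/79072)


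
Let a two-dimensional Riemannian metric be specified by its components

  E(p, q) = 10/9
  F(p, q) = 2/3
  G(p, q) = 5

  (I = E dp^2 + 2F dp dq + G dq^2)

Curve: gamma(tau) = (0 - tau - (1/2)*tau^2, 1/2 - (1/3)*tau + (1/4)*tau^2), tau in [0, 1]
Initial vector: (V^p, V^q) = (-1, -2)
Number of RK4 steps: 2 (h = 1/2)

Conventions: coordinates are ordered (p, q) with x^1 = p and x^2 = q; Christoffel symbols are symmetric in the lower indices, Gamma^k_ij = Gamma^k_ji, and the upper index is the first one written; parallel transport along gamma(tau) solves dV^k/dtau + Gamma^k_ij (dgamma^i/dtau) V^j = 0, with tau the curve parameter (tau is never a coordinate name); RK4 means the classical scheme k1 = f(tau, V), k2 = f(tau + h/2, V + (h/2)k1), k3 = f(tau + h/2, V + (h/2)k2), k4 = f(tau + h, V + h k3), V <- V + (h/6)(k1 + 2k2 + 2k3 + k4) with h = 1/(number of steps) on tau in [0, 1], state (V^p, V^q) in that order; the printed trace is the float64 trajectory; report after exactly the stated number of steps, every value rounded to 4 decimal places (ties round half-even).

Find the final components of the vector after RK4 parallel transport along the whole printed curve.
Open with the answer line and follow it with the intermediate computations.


Answer: V^p = -1.0000, V^q = -2.0000

gamma'(tau) = (-1 - tau, -1/3 + (1/2)*tau); f(tau, V)^k = -Gamma^k_ij(gamma(tau)) gamma'^i(tau) V^j; h = 1/2; intermediate values shown to 6 dp
curve data and Christoffel symbols at the stage parameters:
  tau = 0.000000: gamma = (0.000000, 0.500000), gamma' = (-1.000000, -0.333333); Gamma_ppp = 0.000000, Gamma_ppq = 0.000000, Gamma_pqq = 0.000000, Gamma_qpp = 0.000000, Gamma_qpq = 0.000000, Gamma_qqq = 0.000000
  tau = 0.250000: gamma = (-0.281250, 0.432292), gamma' = (-1.250000, -0.208333); Gamma_ppp = 0.000000, Gamma_ppq = 0.000000, Gamma_pqq = 0.000000, Gamma_qpp = 0.000000, Gamma_qpq = 0.000000, Gamma_qqq = 0.000000
  tau = 0.500000: gamma = (-0.625000, 0.395833), gamma' = (-1.500000, -0.083333); Gamma_ppp = 0.000000, Gamma_ppq = 0.000000, Gamma_pqq = 0.000000, Gamma_qpp = 0.000000, Gamma_qpq = 0.000000, Gamma_qqq = 0.000000
  tau = 0.750000: gamma = (-1.031250, 0.390625), gamma' = (-1.750000, 0.041667); Gamma_ppp = 0.000000, Gamma_ppq = 0.000000, Gamma_pqq = 0.000000, Gamma_qpp = 0.000000, Gamma_qpq = 0.000000, Gamma_qqq = 0.000000
  tau = 1.000000: gamma = (-1.500000, 0.416667), gamma' = (-2.000000, 0.166667); Gamma_ppp = 0.000000, Gamma_ppq = 0.000000, Gamma_pqq = 0.000000, Gamma_qpp = 0.000000, Gamma_qpq = 0.000000, Gamma_qqq = 0.000000
step 0: V^p = -1.0000, V^q = -2.0000
step 1: k1 = (0.000000, 0.000000), k2 = (0.000000, 0.000000), k3 = (0.000000, 0.000000), k4 = (0.000000, 0.000000); V <- V + (h/6)(k1 + 2k2 + 2k3 + k4): V^p = -1.0000, V^q = -2.0000
step 2: k1 = (0.000000, 0.000000), k2 = (0.000000, 0.000000), k3 = (0.000000, 0.000000), k4 = (0.000000, 0.000000); V <- V + (h/6)(k1 + 2k2 + 2k3 + k4): V^p = -1.0000, V^q = -2.0000


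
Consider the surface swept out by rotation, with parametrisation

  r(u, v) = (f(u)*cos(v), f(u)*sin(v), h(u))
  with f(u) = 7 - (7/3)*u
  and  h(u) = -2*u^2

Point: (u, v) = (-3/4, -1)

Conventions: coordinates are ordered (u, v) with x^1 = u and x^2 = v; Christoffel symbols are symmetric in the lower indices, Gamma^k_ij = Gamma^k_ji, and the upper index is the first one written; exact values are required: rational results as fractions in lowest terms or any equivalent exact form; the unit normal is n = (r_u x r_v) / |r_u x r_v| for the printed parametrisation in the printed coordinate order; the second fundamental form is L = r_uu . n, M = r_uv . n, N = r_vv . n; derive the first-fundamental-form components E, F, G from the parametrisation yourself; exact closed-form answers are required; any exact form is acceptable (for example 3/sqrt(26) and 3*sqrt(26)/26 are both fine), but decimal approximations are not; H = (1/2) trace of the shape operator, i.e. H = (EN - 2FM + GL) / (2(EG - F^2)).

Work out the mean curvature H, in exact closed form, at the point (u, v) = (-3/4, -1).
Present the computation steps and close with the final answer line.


f = 35/4, f' = -7/3, f'' = 0, h' = 3, h'' = -4
E = 130/9, F = 0, G = 1225/16; answer radicand W^2 = 130/9
unnormalised second-form numerators: l = 28/3, m = 0, n = 105/4; L = l/sqrt(130/9), and similarly M = m/sqrt(W^2), N = n/sqrt(W^2)
H = (E*n - 2*F*m + G*l) / (2*(EG - F^2)*sqrt(W^2)); E*n - 2*F*m + G*l = 4375/4, EG - F^2 = 79625/72, so H = (45/91)/sqrt(130/9)

Answer: H = 27*sqrt(130)/2366


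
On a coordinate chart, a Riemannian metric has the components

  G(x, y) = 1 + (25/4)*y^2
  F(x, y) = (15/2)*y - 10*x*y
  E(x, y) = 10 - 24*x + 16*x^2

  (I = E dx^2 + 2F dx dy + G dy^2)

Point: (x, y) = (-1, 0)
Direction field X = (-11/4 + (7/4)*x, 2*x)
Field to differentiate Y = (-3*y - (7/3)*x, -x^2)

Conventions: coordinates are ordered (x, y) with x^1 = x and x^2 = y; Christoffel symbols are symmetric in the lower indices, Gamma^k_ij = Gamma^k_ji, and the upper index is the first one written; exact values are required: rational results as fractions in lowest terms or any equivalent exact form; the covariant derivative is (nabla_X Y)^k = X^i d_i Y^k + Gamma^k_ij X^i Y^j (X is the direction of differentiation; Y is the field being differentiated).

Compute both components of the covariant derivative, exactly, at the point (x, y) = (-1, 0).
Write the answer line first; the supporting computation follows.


Answer: (nabla_X Y)^x = 577/25, (nabla_X Y)^y = -9

E = 50, F = 0, G = 1 at the point
E_x = -56, E_y = 0, F_x = 0, F_y = 35/2, G_x = 0, G_y = 0
EG - F^2 = 50;  g^inv = (1/50) * [[1, 0], [0, 50]]
first-kind symbols [ij,l] = (1/2)(d_i g_jl + d_j g_il - d_l g_ij): [xx,x] = E_x/2 = -28, [xx,y] = F_x - E_y/2 = 0, [xy,x] = E_y/2 = 0, [xy,y] = G_x/2 = 0, [yy,x] = F_y - G_x/2 = 35/2, [yy,y] = G_y/2 = 0
Gamma^x_ij = (G*[ij,x] - F*[ij,y])/(EG - F^2), Gamma^y_ij = (E*[ij,y] - F*[ij,x])/(EG - F^2)
Gamma_xxx = -14/25, Gamma_xxy = 0, Gamma_xyy = 7/20, Gamma_yxx = 0, Gamma_yxy = 0, Gamma_yyy = 0
X = (-9/2, -2), Y = (7/3, -1) at the point


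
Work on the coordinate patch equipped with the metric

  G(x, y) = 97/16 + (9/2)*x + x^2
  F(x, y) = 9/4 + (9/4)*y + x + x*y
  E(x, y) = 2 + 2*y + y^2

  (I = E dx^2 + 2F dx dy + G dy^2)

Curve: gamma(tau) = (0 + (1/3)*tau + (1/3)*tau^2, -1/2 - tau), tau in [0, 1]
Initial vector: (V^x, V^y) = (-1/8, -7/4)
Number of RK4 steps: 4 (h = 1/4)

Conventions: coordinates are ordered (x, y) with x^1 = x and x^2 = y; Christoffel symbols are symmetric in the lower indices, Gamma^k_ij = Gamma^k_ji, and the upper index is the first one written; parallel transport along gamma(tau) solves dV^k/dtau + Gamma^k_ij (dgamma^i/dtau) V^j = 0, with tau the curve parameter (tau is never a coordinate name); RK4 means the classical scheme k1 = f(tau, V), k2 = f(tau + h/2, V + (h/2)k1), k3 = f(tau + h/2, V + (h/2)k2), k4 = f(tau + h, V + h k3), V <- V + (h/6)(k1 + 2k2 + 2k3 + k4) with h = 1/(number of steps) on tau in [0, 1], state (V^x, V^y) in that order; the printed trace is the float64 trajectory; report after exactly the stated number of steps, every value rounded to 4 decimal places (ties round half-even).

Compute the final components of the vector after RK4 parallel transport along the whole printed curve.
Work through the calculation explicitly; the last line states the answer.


gamma'(tau) = (1/3 + (2/3)*tau, -1); f(tau, V)^k = -Gamma^k_ij(gamma(tau)) gamma'^i(tau) V^j; h = 1/4; intermediate values shown to 6 dp
curve data and Christoffel symbols at the stage parameters:
  tau = 0.000000: gamma = (0.000000, -0.500000), gamma' = (0.333333, -1.000000); Gamma_xxx = 0.000000, Gamma_xxy = 0.079208, Gamma_xyy = 0.000000, Gamma_yxx = 0.000000, Gamma_yxy = 0.356436, Gamma_yyy = 0.000000
  tau = 0.125000: gamma = (0.046875, -0.625000), gamma' = (0.416667, -1.000000); Gamma_xxx = 0.000000, Gamma_xxy = 0.058445, Gamma_xyy = 0.000000, Gamma_yxx = 0.000000, Gamma_yxy = 0.357977, Gamma_yyy = 0.000000
  tau = 0.250000: gamma = (0.104167, -0.750000), gamma' = (0.500000, -1.000000); Gamma_xxx = 0.000000, Gamma_xxy = 0.037852, Gamma_xyy = 0.000000, Gamma_yxx = 0.000000, Gamma_yxy = 0.356443, Gamma_yyy = 0.000000
  tau = 0.375000: gamma = (0.171875, -0.875000), gamma' = (0.583333, -1.000000); Gamma_xxx = 0.000000, Gamma_xxy = 0.018166, Gamma_xyy = 0.000000, Gamma_yxx = 0.000000, Gamma_yxy = 0.351960, Gamma_yyy = 0.000000
  tau = 0.500000: gamma = (0.250000, -1.000000), gamma' = (0.666667, -1.000000); Gamma_xxx = 0.000000, Gamma_xxy = 0.000000, Gamma_xyy = 0.000000, Gamma_yxx = 0.000000, Gamma_yxy = 0.344828, Gamma_yyy = 0.000000
  tau = 0.625000: gamma = (0.338542, -1.125000), gamma' = (0.750000, -1.000000); Gamma_xxx = 0.000000, Gamma_xxy = -0.016200, Gamma_xyy = 0.000000, Gamma_yxx = 0.000000, Gamma_yxy = 0.335470, Gamma_yyy = 0.000000
  tau = 0.750000: gamma = (0.437500, -1.250000), gamma' = (0.833333, -1.000000); Gamma_xxx = 0.000000, Gamma_xxy = -0.030174, Gamma_xyy = 0.000000, Gamma_yxx = 0.000000, Gamma_yxy = 0.324375, Gamma_yyy = 0.000000
  tau = 0.875000: gamma = (0.546875, -1.375000), gamma' = (0.916667, -1.000000); Gamma_xxx = 0.000000, Gamma_xxy = -0.041838, Gamma_xyy = 0.000000, Gamma_yxx = 0.000000, Gamma_yxy = 0.312042, Gamma_yyy = 0.000000
  tau = 1.000000: gamma = (0.666667, -1.500000), gamma' = (1.000000, -1.000000); Gamma_xxx = 0.000000, Gamma_xxy = -0.051246, Gamma_xyy = 0.000000, Gamma_yxx = 0.000000, Gamma_yxy = 0.298932, Gamma_yyy = 0.000000
step 0: V^x = -0.1250, V^y = -1.7500
step 1: k1 = (0.036304, 0.163366), k2 = (0.035079, 0.214856), k3 = (0.034913, 0.213842), k4 = (0.027708, 0.260916); V <- V + (h/6)(k1 + 2k2 + 2k3 + k4): V^x = -0.1165, V^y = -1.6966
step 2: k1 = (0.027700, 0.260845), k2 = (0.015579, 0.301850), k3 = (0.015497, 0.300264), k4 = (0.000000, 0.333929); V <- V + (h/6)(k1 + 2k2 + 2k3 + k4): V^x = -0.1128, V^y = -1.6216
step 3: k1 = (0.000000, 0.333909), k2 = (-0.017369, 0.359680), k3 = (-0.017295, 0.358141), k4 = (-0.034992, 0.376169); V <- V + (h/6)(k1 + 2k2 + 2k3 + k4): V^x = -0.1171, V^y = -1.5322
step 4: k1 = (-0.034995, 0.376197), k2 = (-0.051878, 0.386921), k3 = (-0.051738, 0.385879), k4 = (-0.066913, 0.390324); V <- V + (h/6)(k1 + 2k2 + 2k3 + k4): V^x = -0.1300, V^y = -1.4359

Answer: V^x = -0.1300, V^y = -1.4359


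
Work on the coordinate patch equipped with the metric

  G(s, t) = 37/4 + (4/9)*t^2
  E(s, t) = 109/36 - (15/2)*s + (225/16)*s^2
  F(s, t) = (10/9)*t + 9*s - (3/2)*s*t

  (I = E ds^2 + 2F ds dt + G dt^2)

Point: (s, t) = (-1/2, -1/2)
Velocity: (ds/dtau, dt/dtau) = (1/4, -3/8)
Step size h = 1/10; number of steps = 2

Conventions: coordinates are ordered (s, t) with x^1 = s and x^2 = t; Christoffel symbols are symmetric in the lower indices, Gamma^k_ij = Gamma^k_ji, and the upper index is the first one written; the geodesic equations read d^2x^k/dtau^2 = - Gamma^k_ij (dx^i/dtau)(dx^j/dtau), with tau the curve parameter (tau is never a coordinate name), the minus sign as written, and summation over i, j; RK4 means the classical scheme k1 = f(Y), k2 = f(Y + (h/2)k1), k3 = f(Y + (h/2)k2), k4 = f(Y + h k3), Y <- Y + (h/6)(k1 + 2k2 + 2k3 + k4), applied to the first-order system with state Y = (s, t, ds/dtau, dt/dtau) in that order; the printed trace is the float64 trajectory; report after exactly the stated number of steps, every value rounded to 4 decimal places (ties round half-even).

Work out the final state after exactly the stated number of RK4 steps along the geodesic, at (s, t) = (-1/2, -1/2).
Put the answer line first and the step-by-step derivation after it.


Answer: s = -0.4498, t = -0.5761, ds/dtau = 0.2519, dt/dtau = -0.3864

f(Y) = (ds/dtau, dt/dtau, -Gamma^s_ij Y'^i Y'^j, -Gamma^t_ij Y'^i Y'^j) with the Gammas evaluated at the stage position; h = 0.100000; intermediate values shown to 6 dp
step 0: s = -0.5000, t = -0.5000, ds/dtau = 0.2500, dt/dtau = -0.3750
step 1:
  k1: at (s, t) = (-0.500000, -0.500000), (ds/dtau, dt/dtau) = (0.250000, -0.375000); Gamma_sss = -0.717495, Gamma_sst = 0.000000, Gamma_stt = 0.242501, Gamma_tss = 0.625311, Gamma_tst = 0.000000, Gamma_ttt = 0.116941; k1 = (0.250000, -0.375000, 0.010742, -0.055527)
  k2: at (s, t) = (-0.487500, -0.518750), (ds/dtau, dt/dtau) = (0.250537, -0.377776); Gamma_sss = -0.720632, Gamma_sst = 0.000000, Gamma_stt = 0.245148, Gamma_tss = 0.632644, Gamma_tst = 0.000000, Gamma_ttt = 0.115194; k2 = (0.250537, -0.377776, 0.010247, -0.056150)
  k3: at (s, t) = (-0.487473, -0.518889), (ds/dtau, dt/dtau) = (0.250512, -0.377808); Gamma_sss = -0.720623, Gamma_sst = 0.000000, Gamma_stt = 0.245156, Gamma_tss = 0.632668, Gamma_tst = 0.000000, Gamma_ttt = 0.115192; k3 = (0.250512, -0.377808, 0.010231, -0.056146)
  k4: at (s, t) = (-0.474949, -0.537781), (ds/dtau, dt/dtau) = (0.251023, -0.380615); Gamma_sss = -0.723722, Gamma_sst = 0.000000, Gamma_stt = 0.247839, Gamma_tss = 0.640117, Gamma_tst = 0.000000, Gamma_ttt = 0.113390; k4 = (0.251023, -0.380615, 0.009700, -0.056762)
  Y <- Y + (h/6)(k1 + 2k2 + 2k3 + k4): s = -0.4749, t = -0.5378, ds/dtau = 0.2510, dt/dtau = -0.3806
step 2:
  k1: at (s, t) = (-0.474948, -0.537780), (ds/dtau, dt/dtau) = (0.251023, -0.380615); Gamma_sss = -0.723723, Gamma_sst = 0.000000, Gamma_stt = 0.247839, Gamma_tss = 0.640118, Gamma_tst = 0.000000, Gamma_ttt = 0.113390; k1 = (0.251023, -0.380615, 0.009700, -0.056762)
  k2: at (s, t) = (-0.462397, -0.556810), (ds/dtau, dt/dtau) = (0.251508, -0.383453); Gamma_sss = -0.726782, Gamma_sst = 0.000000, Gamma_stt = 0.250558, Gamma_tss = 0.647685, Gamma_tst = 0.000000, Gamma_ttt = 0.111531; k2 = (0.251508, -0.383453, 0.009132, -0.057369)
  k3: at (s, t) = (-0.462373, -0.556952), (ds/dtau, dt/dtau) = (0.251480, -0.383483); Gamma_sss = -0.726771, Gamma_sst = 0.000000, Gamma_stt = 0.250567, Gamma_tss = 0.647708, Gamma_tst = 0.000000, Gamma_ttt = 0.111528; k3 = (0.251480, -0.383483, 0.009114, -0.057364)
  k4: at (s, t) = (-0.449800, -0.576128), (ds/dtau, dt/dtau) = (0.251935, -0.386351); Gamma_sss = -0.729782, Gamma_sst = 0.000000, Gamma_stt = 0.253321, Gamma_tss = 0.655391, Gamma_tst = 0.000000, Gamma_ttt = 0.109611; k4 = (0.251935, -0.386351, 0.008508, -0.057960)
  Y <- Y + (h/6)(k1 + 2k2 + 2k3 + k4): s = -0.4498, t = -0.5761, ds/dtau = 0.2519, dt/dtau = -0.3864
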